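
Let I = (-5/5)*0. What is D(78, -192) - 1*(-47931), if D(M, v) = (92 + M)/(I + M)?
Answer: 1869394/39 ≈ 47933.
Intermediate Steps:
I = 0 (I = ((1/5)*(-5))*0 = -1*0 = 0)
D(M, v) = (92 + M)/M (D(M, v) = (92 + M)/(0 + M) = (92 + M)/M)
D(78, -192) - 1*(-47931) = (92 + 78)/78 - 1*(-47931) = (1/78)*170 + 47931 = 85/39 + 47931 = 1869394/39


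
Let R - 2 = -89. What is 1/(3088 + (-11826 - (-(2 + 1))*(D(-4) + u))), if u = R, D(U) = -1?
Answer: -1/9002 ≈ -0.00011109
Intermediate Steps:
R = -87 (R = 2 - 89 = -87)
u = -87
1/(3088 + (-11826 - (-(2 + 1))*(D(-4) + u))) = 1/(3088 + (-11826 - (-(2 + 1))*(-1 - 87))) = 1/(3088 + (-11826 - (-1*3)*(-88))) = 1/(3088 + (-11826 - (-3)*(-88))) = 1/(3088 + (-11826 - 1*264)) = 1/(3088 + (-11826 - 264)) = 1/(3088 - 12090) = 1/(-9002) = -1/9002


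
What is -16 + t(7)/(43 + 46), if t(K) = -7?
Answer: -1431/89 ≈ -16.079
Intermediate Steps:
-16 + t(7)/(43 + 46) = -16 - 7/(43 + 46) = -16 - 7/89 = -1431/89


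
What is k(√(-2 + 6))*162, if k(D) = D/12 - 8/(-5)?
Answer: 1431/5 ≈ 286.20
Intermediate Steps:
k(D) = 8/5 + D/12 (k(D) = D*(1/12) - 8*(-⅕) = D/12 + 8/5 = 8/5 + D/12)
k(√(-2 + 6))*162 = (8/5 + √(-2 + 6)/12)*162 = (8/5 + √4/12)*162 = (8/5 + (1/12)*2)*162 = (8/5 + ⅙)*162 = (53/30)*162 = 1431/5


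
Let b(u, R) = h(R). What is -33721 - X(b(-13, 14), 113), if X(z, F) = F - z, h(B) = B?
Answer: -33820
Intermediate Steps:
b(u, R) = R
-33721 - X(b(-13, 14), 113) = -33721 - (113 - 1*14) = -33721 - (113 - 14) = -33721 - 1*99 = -33721 - 99 = -33820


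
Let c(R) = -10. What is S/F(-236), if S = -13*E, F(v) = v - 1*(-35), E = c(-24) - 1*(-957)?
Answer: 12311/201 ≈ 61.249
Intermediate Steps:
E = 947 (E = -10 - 1*(-957) = -10 + 957 = 947)
F(v) = 35 + v (F(v) = v + 35 = 35 + v)
S = -12311 (S = -13*947 = -12311)
S/F(-236) = -12311/(35 - 236) = -12311/(-201) = -12311*(-1/201) = 12311/201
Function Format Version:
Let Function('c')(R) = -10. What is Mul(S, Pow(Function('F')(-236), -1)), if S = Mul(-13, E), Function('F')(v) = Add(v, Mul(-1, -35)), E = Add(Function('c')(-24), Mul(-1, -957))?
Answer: Rational(12311, 201) ≈ 61.249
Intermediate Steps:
E = 947 (E = Add(-10, Mul(-1, -957)) = Add(-10, 957) = 947)
Function('F')(v) = Add(35, v) (Function('F')(v) = Add(v, 35) = Add(35, v))
S = -12311 (S = Mul(-13, 947) = -12311)
Mul(S, Pow(Function('F')(-236), -1)) = Mul(-12311, Pow(Add(35, -236), -1)) = Mul(-12311, Pow(-201, -1)) = Mul(-12311, Rational(-1, 201)) = Rational(12311, 201)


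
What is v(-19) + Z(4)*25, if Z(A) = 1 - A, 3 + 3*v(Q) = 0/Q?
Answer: -76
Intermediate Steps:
v(Q) = -1 (v(Q) = -1 + (0/Q)/3 = -1 + (1/3)*0 = -1 + 0 = -1)
v(-19) + Z(4)*25 = -1 + (1 - 1*4)*25 = -1 + (1 - 4)*25 = -1 - 3*25 = -1 - 75 = -76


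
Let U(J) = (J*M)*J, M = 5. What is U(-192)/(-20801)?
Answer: -184320/20801 ≈ -8.8611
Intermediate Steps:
U(J) = 5*J**2 (U(J) = (J*5)*J = (5*J)*J = 5*J**2)
U(-192)/(-20801) = (5*(-192)**2)/(-20801) = (5*36864)*(-1/20801) = 184320*(-1/20801) = -184320/20801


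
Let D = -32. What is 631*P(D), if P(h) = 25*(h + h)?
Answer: -1009600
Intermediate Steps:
P(h) = 50*h (P(h) = 25*(2*h) = 50*h)
631*P(D) = 631*(50*(-32)) = 631*(-1600) = -1009600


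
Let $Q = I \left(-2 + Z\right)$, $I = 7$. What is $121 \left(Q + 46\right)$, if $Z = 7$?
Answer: $9801$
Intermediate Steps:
$Q = 35$ ($Q = 7 \left(-2 + 7\right) = 7 \cdot 5 = 35$)
$121 \left(Q + 46\right) = 121 \left(35 + 46\right) = 121 \cdot 81 = 9801$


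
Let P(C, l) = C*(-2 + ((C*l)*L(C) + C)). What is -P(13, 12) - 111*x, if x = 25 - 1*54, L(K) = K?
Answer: -23288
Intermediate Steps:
P(C, l) = C*(-2 + C + l*C²) (P(C, l) = C*(-2 + ((C*l)*C + C)) = C*(-2 + (l*C² + C)) = C*(-2 + (C + l*C²)) = C*(-2 + C + l*C²))
x = -29 (x = 25 - 54 = -29)
-P(13, 12) - 111*x = -13*(-2 + 13 + 12*13²) - 111*(-29) = -13*(-2 + 13 + 12*169) + 3219 = -13*(-2 + 13 + 2028) + 3219 = -13*2039 + 3219 = -1*26507 + 3219 = -26507 + 3219 = -23288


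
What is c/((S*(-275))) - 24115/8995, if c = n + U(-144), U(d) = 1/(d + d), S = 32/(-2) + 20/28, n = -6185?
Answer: -9043386119/2177920800 ≈ -4.1523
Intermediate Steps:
S = -107/7 (S = 32*(-1/2) + 20*(1/28) = -16 + 5/7 = -107/7 ≈ -15.286)
U(d) = 1/(2*d)
c = -1781281/288 (c = -6185 + (1/2)/(-144) = -6185 + (1/2)*(-1/144) = -6185 - 1/288 = -1781281/288 ≈ -6185.0)
c/((S*(-275))) - 24115/8995 = -1781281/(288*((-107/7*(-275)))) - 24115/8995 = -1781281/(288*29425/7) - 24115*1/8995 = -1781281/288*7/29425 - 689/257 = -12468967/8474400 - 689/257 = -9043386119/2177920800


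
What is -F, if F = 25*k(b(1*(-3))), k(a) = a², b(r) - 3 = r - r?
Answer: -225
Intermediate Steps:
b(r) = 3 (b(r) = 3 + (r - r) = 3 + 0 = 3)
F = 225 (F = 25*3² = 25*9 = 225)
-F = -1*225 = -225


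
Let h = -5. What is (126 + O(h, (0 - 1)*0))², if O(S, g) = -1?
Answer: 15625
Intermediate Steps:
(126 + O(h, (0 - 1)*0))² = (126 - 1)² = 125² = 15625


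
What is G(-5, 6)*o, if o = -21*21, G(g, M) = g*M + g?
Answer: 15435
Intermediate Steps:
G(g, M) = g + M*g (G(g, M) = M*g + g = g + M*g)
o = -441
G(-5, 6)*o = -5*(1 + 6)*(-441) = -5*7*(-441) = -35*(-441) = 15435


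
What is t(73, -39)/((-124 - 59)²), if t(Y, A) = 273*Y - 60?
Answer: 6623/11163 ≈ 0.59330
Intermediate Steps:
t(Y, A) = -60 + 273*Y
t(73, -39)/((-124 - 59)²) = (-60 + 273*73)/((-124 - 59)²) = (-60 + 19929)/((-183)²) = 19869/33489 = 19869*(1/33489) = 6623/11163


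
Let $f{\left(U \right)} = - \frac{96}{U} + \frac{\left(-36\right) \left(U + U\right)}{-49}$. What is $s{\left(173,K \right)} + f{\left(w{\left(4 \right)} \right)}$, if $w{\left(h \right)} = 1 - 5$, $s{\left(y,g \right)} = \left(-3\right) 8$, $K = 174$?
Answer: $- \frac{288}{49} \approx -5.8775$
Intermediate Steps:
$s{\left(y,g \right)} = -24$
$w{\left(h \right)} = -4$
$f{\left(U \right)} = - \frac{96}{U} + \frac{72 U}{49}$ ($f{\left(U \right)} = - \frac{96}{U} + - 36 \cdot 2 U \left(- \frac{1}{49}\right) = - \frac{96}{U} + - 72 U \left(- \frac{1}{49}\right) = - \frac{96}{U} + \frac{72 U}{49}$)
$s{\left(173,K \right)} + f{\left(w{\left(4 \right)} \right)} = -24 + \left(- \frac{96}{-4} + \frac{72}{49} \left(-4\right)\right) = -24 - - \frac{888}{49} = -24 + \left(24 - \frac{288}{49}\right) = -24 + \frac{888}{49} = - \frac{288}{49}$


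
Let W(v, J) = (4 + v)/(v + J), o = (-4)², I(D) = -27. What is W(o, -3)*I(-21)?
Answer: -540/13 ≈ -41.538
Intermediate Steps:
o = 16
W(v, J) = (4 + v)/(J + v)
W(o, -3)*I(-21) = ((4 + 16)/(-3 + 16))*(-27) = (20/13)*(-27) = -540/13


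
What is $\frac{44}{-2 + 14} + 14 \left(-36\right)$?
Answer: $- \frac{1501}{3} \approx -500.33$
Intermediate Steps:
$\frac{44}{-2 + 14} + 14 \left(-36\right) = \frac{44}{12} - 504 = 44 \cdot \frac{1}{12} - 504 = \frac{11}{3} - 504 = - \frac{1501}{3}$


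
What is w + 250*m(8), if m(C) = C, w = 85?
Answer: 2085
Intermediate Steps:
w + 250*m(8) = 85 + 250*8 = 85 + 2000 = 2085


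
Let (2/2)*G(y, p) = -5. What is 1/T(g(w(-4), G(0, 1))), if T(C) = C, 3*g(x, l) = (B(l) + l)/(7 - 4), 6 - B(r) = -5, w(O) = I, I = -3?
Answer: 3/2 ≈ 1.5000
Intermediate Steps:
G(y, p) = -5
w(O) = -3
B(r) = 11 (B(r) = 6 - 1*(-5) = 6 + 5 = 11)
g(x, l) = 11/9 + l/9 (g(x, l) = ((11 + l)/(7 - 4))/3 = ((11 + l)/3)/3 = ((11 + l)*(⅓))/3 = (11/3 + l/3)/3 = 11/9 + l/9)
1/T(g(w(-4), G(0, 1))) = 1/(11/9 + (⅑)*(-5)) = 1/(11/9 - 5/9) = 1/(⅔) = 3/2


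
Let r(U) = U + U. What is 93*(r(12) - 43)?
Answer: -1767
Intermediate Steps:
r(U) = 2*U
93*(r(12) - 43) = 93*(2*12 - 43) = 93*(24 - 43) = 93*(-19) = -1767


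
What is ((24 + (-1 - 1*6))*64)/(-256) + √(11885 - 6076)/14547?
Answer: -17/4 + √5809/14547 ≈ -4.2448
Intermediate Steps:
((24 + (-1 - 1*6))*64)/(-256) + √(11885 - 6076)/14547 = ((24 + (-1 - 6))*64)*(-1/256) + √5809*(1/14547) = ((24 - 7)*64)*(-1/256) + √5809/14547 = (17*64)*(-1/256) + √5809/14547 = 1088*(-1/256) + √5809/14547 = -17/4 + √5809/14547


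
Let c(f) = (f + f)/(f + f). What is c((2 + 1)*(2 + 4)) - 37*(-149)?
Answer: 5514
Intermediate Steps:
c(f) = 1 (c(f) = (2*f)/((2*f)) = (2*f)*(1/(2*f)) = 1)
c((2 + 1)*(2 + 4)) - 37*(-149) = 1 - 37*(-149) = 1 + 5513 = 5514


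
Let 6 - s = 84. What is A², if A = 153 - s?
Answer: 53361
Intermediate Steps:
s = -78 (s = 6 - 1*84 = 6 - 84 = -78)
A = 231 (A = 153 - 1*(-78) = 153 + 78 = 231)
A² = 231² = 53361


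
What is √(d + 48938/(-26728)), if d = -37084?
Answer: I*√1655849865345/6682 ≈ 192.58*I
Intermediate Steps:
√(d + 48938/(-26728)) = √(-37084 + 48938/(-26728)) = √(-37084 + 48938*(-1/26728)) = √(-37084 - 24469/13364) = √(-495615045/13364) = I*√1655849865345/6682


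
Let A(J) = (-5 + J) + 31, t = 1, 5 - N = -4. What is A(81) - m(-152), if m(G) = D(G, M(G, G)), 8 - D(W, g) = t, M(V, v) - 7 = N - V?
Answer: 100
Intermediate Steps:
N = 9 (N = 5 - 1*(-4) = 5 + 4 = 9)
M(V, v) = 16 - V (M(V, v) = 7 + (9 - V) = 16 - V)
A(J) = 26 + J
D(W, g) = 7 (D(W, g) = 8 - 1*1 = 8 - 1 = 7)
m(G) = 7
A(81) - m(-152) = (26 + 81) - 1*7 = 107 - 7 = 100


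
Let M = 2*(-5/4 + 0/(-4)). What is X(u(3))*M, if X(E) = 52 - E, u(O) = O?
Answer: -245/2 ≈ -122.50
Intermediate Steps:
M = -5/2 (M = 2*(-5*¼ + 0*(-¼)) = 2*(-5/4 + 0) = 2*(-5/4) = -5/2 ≈ -2.5000)
X(u(3))*M = (52 - 1*3)*(-5/2) = (52 - 3)*(-5/2) = 49*(-5/2) = -245/2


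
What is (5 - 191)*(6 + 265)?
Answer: -50406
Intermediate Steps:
(5 - 191)*(6 + 265) = -186*271 = -50406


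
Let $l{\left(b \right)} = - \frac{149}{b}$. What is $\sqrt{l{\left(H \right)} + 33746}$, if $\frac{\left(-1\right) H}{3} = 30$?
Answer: $\frac{\sqrt{30372890}}{30} \approx 183.71$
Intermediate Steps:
$H = -90$ ($H = \left(-3\right) 30 = -90$)
$\sqrt{l{\left(H \right)} + 33746} = \sqrt{- \frac{149}{-90} + 33746} = \sqrt{\left(-149\right) \left(- \frac{1}{90}\right) + 33746} = \sqrt{\frac{149}{90} + 33746} = \sqrt{\frac{3037289}{90}} = \frac{\sqrt{30372890}}{30}$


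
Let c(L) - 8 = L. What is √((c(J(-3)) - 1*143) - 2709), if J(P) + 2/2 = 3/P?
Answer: I*√2846 ≈ 53.348*I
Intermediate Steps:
J(P) = -1 + 3/P
c(L) = 8 + L
√((c(J(-3)) - 1*143) - 2709) = √(((8 + (3 - 1*(-3))/(-3)) - 1*143) - 2709) = √(((8 - (3 + 3)/3) - 143) - 2709) = √(((8 - ⅓*6) - 143) - 2709) = √(((8 - 2) - 143) - 2709) = √((6 - 143) - 2709) = √(-137 - 2709) = √(-2846) = I*√2846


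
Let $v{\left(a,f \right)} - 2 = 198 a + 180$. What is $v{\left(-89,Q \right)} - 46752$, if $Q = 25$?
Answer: $-64192$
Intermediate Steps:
$v{\left(a,f \right)} = 182 + 198 a$ ($v{\left(a,f \right)} = 2 + \left(198 a + 180\right) = 2 + \left(180 + 198 a\right) = 182 + 198 a$)
$v{\left(-89,Q \right)} - 46752 = \left(182 + 198 \left(-89\right)\right) - 46752 = \left(182 - 17622\right) - 46752 = -17440 - 46752 = -64192$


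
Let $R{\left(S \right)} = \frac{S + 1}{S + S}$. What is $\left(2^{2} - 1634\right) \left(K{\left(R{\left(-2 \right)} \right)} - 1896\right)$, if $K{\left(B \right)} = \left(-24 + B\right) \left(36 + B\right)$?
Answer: $\frac{35950465}{8} \approx 4.4938 \cdot 10^{6}$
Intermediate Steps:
$R{\left(S \right)} = \frac{1 + S}{2 S}$
$\left(2^{2} - 1634\right) \left(K{\left(R{\left(-2 \right)} \right)} - 1896\right) = \left(2^{2} - 1634\right) \left(\left(-864 + \left(\frac{1 - 2}{2 \left(-2\right)}\right)^{2} + 12 \frac{1 - 2}{2 \left(-2\right)}\right) - 1896\right) = \left(4 - 1634\right) \left(\left(-864 + \left(\frac{1}{2} \left(- \frac{1}{2}\right) \left(-1\right)\right)^{2} + 12 \cdot \frac{1}{2} \left(- \frac{1}{2}\right) \left(-1\right)\right) - 1896\right) = - 1630 \left(\left(-864 + \left(\frac{1}{4}\right)^{2} + 12 \cdot \frac{1}{4}\right) - 1896\right) = - 1630 \left(\left(-864 + \frac{1}{16} + 3\right) - 1896\right) = - 1630 \left(- \frac{13775}{16} - 1896\right) = \left(-1630\right) \left(- \frac{44111}{16}\right) = \frac{35950465}{8}$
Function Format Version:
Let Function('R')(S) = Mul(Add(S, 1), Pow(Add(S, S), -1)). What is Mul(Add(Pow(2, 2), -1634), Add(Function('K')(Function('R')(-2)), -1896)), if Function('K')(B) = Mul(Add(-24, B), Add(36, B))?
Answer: Rational(35950465, 8) ≈ 4.4938e+6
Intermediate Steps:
Function('R')(S) = Mul(Rational(1, 2), Pow(S, -1), Add(1, S)) (Function('R')(S) = Mul(Add(1, S), Pow(Mul(2, S), -1)) = Mul(Add(1, S), Mul(Rational(1, 2), Pow(S, -1))) = Mul(Rational(1, 2), Pow(S, -1), Add(1, S)))
Mul(Add(Pow(2, 2), -1634), Add(Function('K')(Function('R')(-2)), -1896)) = Mul(Add(Pow(2, 2), -1634), Add(Add(-864, Pow(Mul(Rational(1, 2), Pow(-2, -1), Add(1, -2)), 2), Mul(12, Mul(Rational(1, 2), Pow(-2, -1), Add(1, -2)))), -1896)) = Mul(Add(4, -1634), Add(Add(-864, Pow(Mul(Rational(1, 2), Rational(-1, 2), -1), 2), Mul(12, Mul(Rational(1, 2), Rational(-1, 2), -1))), -1896)) = Mul(-1630, Add(Add(-864, Pow(Rational(1, 4), 2), Mul(12, Rational(1, 4))), -1896)) = Mul(-1630, Add(Add(-864, Rational(1, 16), 3), -1896)) = Mul(-1630, Add(Rational(-13775, 16), -1896)) = Mul(-1630, Rational(-44111, 16)) = Rational(35950465, 8)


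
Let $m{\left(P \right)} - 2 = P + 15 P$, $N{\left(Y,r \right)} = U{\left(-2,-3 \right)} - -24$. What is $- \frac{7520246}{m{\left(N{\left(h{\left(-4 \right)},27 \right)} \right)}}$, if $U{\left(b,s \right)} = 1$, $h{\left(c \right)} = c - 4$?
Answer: $- \frac{3760123}{201} \approx -18707.0$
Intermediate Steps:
$h{\left(c \right)} = -4 + c$
$N{\left(Y,r \right)} = 25$ ($N{\left(Y,r \right)} = 1 - -24 = 1 + 24 = 25$)
$m{\left(P \right)} = 2 + 16 P$ ($m{\left(P \right)} = 2 + \left(P + 15 P\right) = 2 + 16 P$)
$- \frac{7520246}{m{\left(N{\left(h{\left(-4 \right)},27 \right)} \right)}} = - \frac{7520246}{2 + 16 \cdot 25} = - \frac{7520246}{2 + 400} = - \frac{7520246}{402} = \left(-7520246\right) \frac{1}{402} = - \frac{3760123}{201}$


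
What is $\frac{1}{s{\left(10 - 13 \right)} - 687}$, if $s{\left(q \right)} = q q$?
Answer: $- \frac{1}{678} \approx -0.0014749$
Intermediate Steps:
$s{\left(q \right)} = q^{2}$
$\frac{1}{s{\left(10 - 13 \right)} - 687} = \frac{1}{\left(10 - 13\right)^{2} - 687} = \frac{1}{\left(-3\right)^{2} - 687} = \frac{1}{9 - 687} = \frac{1}{-678} = - \frac{1}{678}$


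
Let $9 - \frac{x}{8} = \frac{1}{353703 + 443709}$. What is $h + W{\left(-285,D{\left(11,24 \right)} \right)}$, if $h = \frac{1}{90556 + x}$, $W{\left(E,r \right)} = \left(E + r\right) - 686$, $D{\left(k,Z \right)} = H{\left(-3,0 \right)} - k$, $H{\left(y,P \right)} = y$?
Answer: $- \frac{17795959027417}{18066963682} \approx -985.0$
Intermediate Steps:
$D{\left(k,Z \right)} = -3 - k$
$x = \frac{14353414}{199353}$ ($x = 72 - \frac{8}{353703 + 443709} = 72 - \frac{8}{797412} = 72 - \frac{2}{199353} = \frac{14353414}{199353} \approx 72.0$)
$W{\left(E,r \right)} = -686 + E + r$
$h = \frac{199353}{18066963682}$ ($h = \frac{1}{90556 + \frac{14353414}{199353}} = \frac{1}{\frac{18066963682}{199353}} = \frac{199353}{18066963682} \approx 1.1034 \cdot 10^{-5}$)
$h + W{\left(-285,D{\left(11,24 \right)} \right)} = \frac{199353}{18066963682} - 985 = - \frac{17795959027417}{18066963682}$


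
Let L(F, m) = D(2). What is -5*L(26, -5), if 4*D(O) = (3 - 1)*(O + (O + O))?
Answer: -15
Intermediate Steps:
D(O) = 3*O/2 (D(O) = ((3 - 1)*(O + (O + O)))/4 = (2*(O + 2*O))/4 = (2*(3*O))/4 = (6*O)/4 = 3*O/2)
L(F, m) = 3 (L(F, m) = (3/2)*2 = 3)
-5*L(26, -5) = -5*3 = -15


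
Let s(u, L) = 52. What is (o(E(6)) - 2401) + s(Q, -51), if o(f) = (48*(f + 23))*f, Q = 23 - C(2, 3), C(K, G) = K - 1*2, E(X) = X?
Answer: 6003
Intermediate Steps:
C(K, G) = -2 + K (C(K, G) = K - 2 = -2 + K)
Q = 23 (Q = 23 - (-2 + 2) = 23 - 1*0 = 23 + 0 = 23)
o(f) = f*(1104 + 48*f) (o(f) = (48*(23 + f))*f = (1104 + 48*f)*f = f*(1104 + 48*f))
(o(E(6)) - 2401) + s(Q, -51) = (48*6*(23 + 6) - 2401) + 52 = (48*6*29 - 2401) + 52 = (8352 - 2401) + 52 = 5951 + 52 = 6003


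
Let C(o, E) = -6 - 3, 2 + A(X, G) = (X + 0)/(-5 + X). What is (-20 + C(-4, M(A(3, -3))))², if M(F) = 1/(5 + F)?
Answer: 841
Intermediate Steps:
A(X, G) = -2 + X/(-5 + X) (A(X, G) = -2 + (X + 0)/(-5 + X) = -2 + X/(-5 + X))
C(o, E) = -9
(-20 + C(-4, M(A(3, -3))))² = (-20 - 9)² = (-29)² = 841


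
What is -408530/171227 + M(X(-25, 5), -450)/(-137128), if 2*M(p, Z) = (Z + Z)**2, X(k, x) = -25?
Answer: -256901305/48114787 ≈ -5.3393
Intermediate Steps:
M(p, Z) = 2*Z**2 (M(p, Z) = (Z + Z)**2/2 = (2*Z)**2/2 = (4*Z**2)/2 = 2*Z**2)
-408530/171227 + M(X(-25, 5), -450)/(-137128) = -408530/171227 + (2*(-450)**2)/(-137128) = -408530*1/171227 + (2*202500)*(-1/137128) = -408530/171227 + 405000*(-1/137128) = -408530/171227 - 50625/17141 = -256901305/48114787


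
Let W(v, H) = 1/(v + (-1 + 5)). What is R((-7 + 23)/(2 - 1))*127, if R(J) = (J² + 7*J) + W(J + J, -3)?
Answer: 1682623/36 ≈ 46740.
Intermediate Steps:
W(v, H) = 1/(4 + v) (W(v, H) = 1/(v + 4) = 1/(4 + v))
R(J) = J² + 1/(4 + 2*J) + 7*J (R(J) = (J² + 7*J) + 1/(4 + (J + J)) = (J² + 7*J) + 1/(4 + 2*J) = J² + 1/(4 + 2*J) + 7*J)
R((-7 + 23)/(2 - 1))*127 = ((½ + ((-7 + 23)/(2 - 1))*(2 + (-7 + 23)/(2 - 1))*(7 + (-7 + 23)/(2 - 1)))/(2 + (-7 + 23)/(2 - 1)))*127 = ((½ + (16/1)*(2 + 16/1)*(7 + 16/1))/(2 + 16/1))*127 = ((½ + (16*1)*(2 + 16*1)*(7 + 16*1))/(2 + 16*1))*127 = ((½ + 16*(2 + 16)*(7 + 16))/(2 + 16))*127 = ((½ + 16*18*23)/18)*127 = ((½ + 6624)/18)*127 = ((1/18)*(13249/2))*127 = (13249/36)*127 = 1682623/36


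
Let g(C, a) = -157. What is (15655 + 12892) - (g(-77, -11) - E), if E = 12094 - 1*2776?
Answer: 38022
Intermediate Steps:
E = 9318 (E = 12094 - 2776 = 9318)
(15655 + 12892) - (g(-77, -11) - E) = (15655 + 12892) - (-157 - 1*9318) = 28547 - (-157 - 9318) = 28547 - 1*(-9475) = 28547 + 9475 = 38022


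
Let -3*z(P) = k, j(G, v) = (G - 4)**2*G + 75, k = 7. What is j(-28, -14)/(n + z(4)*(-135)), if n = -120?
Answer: -28597/195 ≈ -146.65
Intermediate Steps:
j(G, v) = 75 + G*(-4 + G)**2 (j(G, v) = (-4 + G)**2*G + 75 = G*(-4 + G)**2 + 75 = 75 + G*(-4 + G)**2)
z(P) = -7/3 (z(P) = -1/3*7 = -7/3)
j(-28, -14)/(n + z(4)*(-135)) = (75 - 28*(-4 - 28)**2)/(-120 - 7/3*(-135)) = (75 - 28*(-32)**2)/(-120 + 315) = (75 - 28*1024)/195 = (75 - 28672)*(1/195) = -28597*1/195 = -28597/195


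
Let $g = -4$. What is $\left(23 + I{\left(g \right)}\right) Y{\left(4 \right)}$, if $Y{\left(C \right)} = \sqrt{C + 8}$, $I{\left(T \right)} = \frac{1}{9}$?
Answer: $\frac{416 \sqrt{3}}{9} \approx 80.059$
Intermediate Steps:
$I{\left(T \right)} = \frac{1}{9}$
$Y{\left(C \right)} = \sqrt{8 + C}$
$\left(23 + I{\left(g \right)}\right) Y{\left(4 \right)} = \left(23 + \frac{1}{9}\right) \sqrt{8 + 4} = \frac{208 \sqrt{12}}{9} = \frac{208 \cdot 2 \sqrt{3}}{9} = \frac{416 \sqrt{3}}{9}$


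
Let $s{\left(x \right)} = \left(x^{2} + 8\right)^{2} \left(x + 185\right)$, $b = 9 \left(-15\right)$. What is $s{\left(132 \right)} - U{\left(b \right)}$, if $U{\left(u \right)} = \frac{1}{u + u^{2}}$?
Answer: $\frac{1742578147566719}{18090} \approx 9.6328 \cdot 10^{10}$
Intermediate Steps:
$b = -135$
$s{\left(x \right)} = \left(8 + x^{2}\right)^{2} \left(185 + x\right)$
$s{\left(132 \right)} - U{\left(b \right)} = \left(8 + 132^{2}\right)^{2} \left(185 + 132\right) - \frac{1}{\left(-135\right) \left(1 - 135\right)} = \left(8 + 17424\right)^{2} \cdot 317 - - \frac{1}{135 \left(-134\right)} = 17432^{2} \cdot 317 - \left(- \frac{1}{135}\right) \left(- \frac{1}{134}\right) = 303874624 \cdot 317 - \frac{1}{18090} = 96328255808 - \frac{1}{18090} = \frac{1742578147566719}{18090}$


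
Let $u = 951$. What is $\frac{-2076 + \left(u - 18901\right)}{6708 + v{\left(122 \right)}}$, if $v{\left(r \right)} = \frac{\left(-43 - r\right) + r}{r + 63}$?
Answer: $- \frac{3704810}{1240937} \approx -2.9855$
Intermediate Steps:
$v{\left(r \right)} = - \frac{43}{63 + r}$
$\frac{-2076 + \left(u - 18901\right)}{6708 + v{\left(122 \right)}} = \frac{-2076 + \left(951 - 18901\right)}{6708 - \frac{43}{63 + 122}} = \frac{-2076 + \left(951 - 18901\right)}{6708 - \frac{43}{185}} = \frac{-2076 - 17950}{6708 - \frac{43}{185}} = - \frac{20026}{6708 - \frac{43}{185}} = - \frac{20026}{\frac{1240937}{185}} = \left(-20026\right) \frac{185}{1240937} = - \frac{3704810}{1240937}$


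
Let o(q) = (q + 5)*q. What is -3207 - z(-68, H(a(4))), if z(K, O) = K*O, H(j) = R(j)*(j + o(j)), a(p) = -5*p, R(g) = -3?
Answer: -60327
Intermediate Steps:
o(q) = q*(5 + q) (o(q) = (5 + q)*q = q*(5 + q))
H(j) = -3*j - 3*j*(5 + j) (H(j) = -3*(j + j*(5 + j)) = -3*j - 3*j*(5 + j))
-3207 - z(-68, H(a(4))) = -3207 - (-68)*3*(-5*4)*(-6 - (-5)*4) = -3207 - (-68)*3*(-20)*(-6 - 1*(-20)) = -3207 - (-68)*3*(-20)*(-6 + 20) = -3207 - (-68)*3*(-20)*14 = -3207 - (-68)*(-840) = -3207 - 1*57120 = -3207 - 57120 = -60327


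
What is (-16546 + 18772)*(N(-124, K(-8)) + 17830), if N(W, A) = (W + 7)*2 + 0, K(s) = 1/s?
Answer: 39168696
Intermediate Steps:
K(s) = 1/s
N(W, A) = 14 + 2*W (N(W, A) = (7 + W)*2 + 0 = (14 + 2*W) + 0 = 14 + 2*W)
(-16546 + 18772)*(N(-124, K(-8)) + 17830) = (-16546 + 18772)*((14 + 2*(-124)) + 17830) = 2226*((14 - 248) + 17830) = 2226*(-234 + 17830) = 2226*17596 = 39168696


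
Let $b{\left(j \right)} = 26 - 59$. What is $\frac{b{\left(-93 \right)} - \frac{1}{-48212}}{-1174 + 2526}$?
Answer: $- \frac{1590995}{65182624} \approx -0.024408$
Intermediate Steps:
$b{\left(j \right)} = -33$
$\frac{b{\left(-93 \right)} - \frac{1}{-48212}}{-1174 + 2526} = \frac{-33 - \frac{1}{-48212}}{-1174 + 2526} = \frac{-33 - - \frac{1}{48212}}{1352} = \left(-33 + \frac{1}{48212}\right) \frac{1}{1352} = \left(- \frac{1590995}{48212}\right) \frac{1}{1352} = - \frac{1590995}{65182624}$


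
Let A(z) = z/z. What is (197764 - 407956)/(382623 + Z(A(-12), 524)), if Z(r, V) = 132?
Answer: -70064/127585 ≈ -0.54916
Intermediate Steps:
A(z) = 1
(197764 - 407956)/(382623 + Z(A(-12), 524)) = (197764 - 407956)/(382623 + 132) = -210192/382755 = -210192*1/382755 = -70064/127585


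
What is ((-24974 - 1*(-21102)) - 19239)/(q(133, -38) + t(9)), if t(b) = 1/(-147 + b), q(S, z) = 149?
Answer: -3189318/20561 ≈ -155.11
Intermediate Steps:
((-24974 - 1*(-21102)) - 19239)/(q(133, -38) + t(9)) = ((-24974 - 1*(-21102)) - 19239)/(149 + 1/(-147 + 9)) = ((-24974 + 21102) - 19239)/(149 + 1/(-138)) = (-3872 - 19239)/(149 - 1/138) = -23111/20561/138 = -23111*138/20561 = -3189318/20561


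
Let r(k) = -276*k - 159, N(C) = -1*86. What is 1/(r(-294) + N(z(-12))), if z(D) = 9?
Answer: 1/80899 ≈ 1.2361e-5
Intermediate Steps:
N(C) = -86
r(k) = -159 - 276*k
1/(r(-294) + N(z(-12))) = 1/((-159 - 276*(-294)) - 86) = 1/((-159 + 81144) - 86) = 1/(80985 - 86) = 1/80899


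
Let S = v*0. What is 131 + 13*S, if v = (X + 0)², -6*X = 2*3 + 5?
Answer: 131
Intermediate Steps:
X = -11/6 (X = -(2*3 + 5)/6 = -(6 + 5)/6 = -⅙*11 = -11/6 ≈ -1.8333)
v = 121/36 (v = (-11/6 + 0)² = (-11/6)² = 121/36 ≈ 3.3611)
S = 0 (S = (121/36)*0 = 0)
131 + 13*S = 131 + 13*0 = 131 + 0 = 131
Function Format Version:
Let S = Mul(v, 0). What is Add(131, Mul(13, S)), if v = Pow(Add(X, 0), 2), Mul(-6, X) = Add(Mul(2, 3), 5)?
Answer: 131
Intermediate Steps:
X = Rational(-11, 6) (X = Mul(Rational(-1, 6), Add(Mul(2, 3), 5)) = Mul(Rational(-1, 6), Add(6, 5)) = Mul(Rational(-1, 6), 11) = Rational(-11, 6) ≈ -1.8333)
v = Rational(121, 36) (v = Pow(Add(Rational(-11, 6), 0), 2) = Pow(Rational(-11, 6), 2) = Rational(121, 36) ≈ 3.3611)
S = 0 (S = Mul(Rational(121, 36), 0) = 0)
Add(131, Mul(13, S)) = Add(131, Mul(13, 0)) = Add(131, 0) = 131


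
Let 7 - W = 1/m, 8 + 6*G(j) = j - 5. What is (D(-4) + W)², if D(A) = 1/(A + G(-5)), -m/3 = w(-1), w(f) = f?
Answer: 18769/441 ≈ 42.560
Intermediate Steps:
m = 3 (m = -3*(-1) = 3)
G(j) = -13/6 + j/6 (G(j) = -4/3 + (j - 5)/6 = -4/3 + (-5 + j)/6 = -4/3 + (-⅚ + j/6) = -13/6 + j/6)
W = 20/3 (W = 7 - 1/3 = 7 - 1*⅓ = 7 - ⅓ = 20/3 ≈ 6.6667)
D(A) = 1/(-3 + A) (D(A) = 1/(A + (-13/6 + (⅙)*(-5))) = 1/(A + (-13/6 - ⅚)) = 1/(A - 3) = 1/(-3 + A))
(D(-4) + W)² = (1/(-3 - 4) + 20/3)² = (1/(-7) + 20/3)² = (-⅐ + 20/3)² = (137/21)² = 18769/441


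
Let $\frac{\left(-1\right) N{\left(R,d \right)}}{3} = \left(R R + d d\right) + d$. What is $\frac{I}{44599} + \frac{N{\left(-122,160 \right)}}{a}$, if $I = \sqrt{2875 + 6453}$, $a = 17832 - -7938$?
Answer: $- \frac{20322}{4295} + \frac{4 \sqrt{583}}{44599} \approx -4.7294$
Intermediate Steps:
$a = 25770$ ($a = 17832 + 7938 = 25770$)
$N{\left(R,d \right)} = - 3 d - 3 R^{2} - 3 d^{2}$ ($N{\left(R,d \right)} = - 3 \left(\left(R R + d d\right) + d\right) = - 3 \left(\left(R^{2} + d^{2}\right) + d\right) = - 3 \left(d + R^{2} + d^{2}\right) = - 3 d - 3 R^{2} - 3 d^{2}$)
$I = 4 \sqrt{583}$ ($I = \sqrt{9328} = 4 \sqrt{583} \approx 96.582$)
$\frac{I}{44599} + \frac{N{\left(-122,160 \right)}}{a} = \frac{4 \sqrt{583}}{44599} + \frac{\left(-3\right) 160 - 3 \left(-122\right)^{2} - 3 \cdot 160^{2}}{25770} = 4 \sqrt{583} \cdot \frac{1}{44599} + \left(-480 - 44652 - 76800\right) \frac{1}{25770} = \frac{4 \sqrt{583}}{44599} + \left(-480 - 44652 - 76800\right) \frac{1}{25770} = \frac{4 \sqrt{583}}{44599} - \frac{20322}{4295} = - \frac{20322}{4295} + \frac{4 \sqrt{583}}{44599}$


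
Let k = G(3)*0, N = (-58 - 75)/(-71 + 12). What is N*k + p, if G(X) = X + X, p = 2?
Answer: 2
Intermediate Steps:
G(X) = 2*X
N = 133/59 (N = -133/(-59) = -133*(-1/59) = 133/59 ≈ 2.2542)
k = 0 (k = (2*3)*0 = 6*0 = 0)
N*k + p = (133/59)*0 + 2 = 0 + 2 = 2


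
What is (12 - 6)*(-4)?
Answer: -24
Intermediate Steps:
(12 - 6)*(-4) = 6*(-4) = -24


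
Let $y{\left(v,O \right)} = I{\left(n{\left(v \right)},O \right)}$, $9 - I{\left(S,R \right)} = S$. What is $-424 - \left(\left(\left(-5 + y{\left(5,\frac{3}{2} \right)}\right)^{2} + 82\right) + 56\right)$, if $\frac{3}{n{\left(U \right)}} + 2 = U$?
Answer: $-571$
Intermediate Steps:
$n{\left(U \right)} = \frac{3}{-2 + U}$
$I{\left(S,R \right)} = 9 - S$
$y{\left(v,O \right)} = 9 - \frac{3}{-2 + v}$
$-424 - \left(\left(\left(-5 + y{\left(5,\frac{3}{2} \right)}\right)^{2} + 82\right) + 56\right) = -424 - \left(\left(\left(-5 + \frac{3 \left(-7 + 3 \cdot 5\right)}{-2 + 5}\right)^{2} + 82\right) + 56\right) = -424 - \left(\left(\left(-5 + \frac{3 \left(-7 + 15\right)}{3}\right)^{2} + 82\right) + 56\right) = -424 - \left(\left(\left(-5 + 3 \cdot \frac{1}{3} \cdot 8\right)^{2} + 82\right) + 56\right) = -424 - \left(\left(\left(-5 + 8\right)^{2} + 82\right) + 56\right) = -424 - \left(\left(3^{2} + 82\right) + 56\right) = -424 - \left(\left(9 + 82\right) + 56\right) = -424 - \left(91 + 56\right) = -424 - 147 = -571$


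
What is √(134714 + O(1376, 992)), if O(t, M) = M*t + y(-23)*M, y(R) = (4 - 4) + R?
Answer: √1476890 ≈ 1215.3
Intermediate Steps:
y(R) = R (y(R) = 0 + R = R)
O(t, M) = -23*M + M*t (O(t, M) = M*t - 23*M = -23*M + M*t)
√(134714 + O(1376, 992)) = √(134714 + 992*(-23 + 1376)) = √(134714 + 992*1353) = √(134714 + 1342176) = √1476890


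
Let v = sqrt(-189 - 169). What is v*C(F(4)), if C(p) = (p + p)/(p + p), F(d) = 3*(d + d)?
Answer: I*sqrt(358) ≈ 18.921*I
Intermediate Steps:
F(d) = 6*d (F(d) = 3*(2*d) = 6*d)
C(p) = 1 (C(p) = (2*p)/((2*p)) = (2*p)*(1/(2*p)) = 1)
v = I*sqrt(358) (v = sqrt(-358) = I*sqrt(358) ≈ 18.921*I)
v*C(F(4)) = (I*sqrt(358))*1 = I*sqrt(358)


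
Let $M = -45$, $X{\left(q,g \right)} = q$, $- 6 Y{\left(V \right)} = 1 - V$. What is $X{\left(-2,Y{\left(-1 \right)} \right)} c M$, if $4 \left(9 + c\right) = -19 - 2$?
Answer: $- \frac{2565}{2} \approx -1282.5$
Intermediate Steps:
$Y{\left(V \right)} = - \frac{1}{6} + \frac{V}{6}$ ($Y{\left(V \right)} = - \frac{1 - V}{6} = - \frac{1}{6} + \frac{V}{6}$)
$c = - \frac{57}{4}$ ($c = -9 + \frac{-19 - 2}{4} = -9 + \frac{1}{4} \left(-21\right) = -9 - \frac{21}{4} = - \frac{57}{4} \approx -14.25$)
$X{\left(-2,Y{\left(-1 \right)} \right)} c M = \left(-2\right) \left(- \frac{57}{4}\right) \left(-45\right) = \frac{57}{2} \left(-45\right) = - \frac{2565}{2}$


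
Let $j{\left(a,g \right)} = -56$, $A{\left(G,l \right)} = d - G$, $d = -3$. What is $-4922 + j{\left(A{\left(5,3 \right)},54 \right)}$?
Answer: $-4978$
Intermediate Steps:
$A{\left(G,l \right)} = -3 - G$
$-4922 + j{\left(A{\left(5,3 \right)},54 \right)} = -4922 - 56 = -4978$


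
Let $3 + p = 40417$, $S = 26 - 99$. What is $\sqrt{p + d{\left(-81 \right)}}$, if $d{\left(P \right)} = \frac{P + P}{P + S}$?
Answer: $\frac{\sqrt{239620843}}{77} \approx 201.03$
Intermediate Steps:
$S = -73$
$p = 40414$ ($p = -3 + 40417 = 40414$)
$d{\left(P \right)} = \frac{2 P}{-73 + P}$ ($d{\left(P \right)} = \frac{P + P}{P - 73} = \frac{2 P}{-73 + P}$)
$\sqrt{p + d{\left(-81 \right)}} = \sqrt{40414 + 2 \left(-81\right) \frac{1}{-73 - 81}} = \sqrt{40414 + 2 \left(-81\right) \frac{1}{-154}} = \sqrt{40414 + 2 \left(-81\right) \left(- \frac{1}{154}\right)} = \sqrt{40414 + \frac{81}{77}} = \sqrt{\frac{3111959}{77}} = \frac{\sqrt{239620843}}{77}$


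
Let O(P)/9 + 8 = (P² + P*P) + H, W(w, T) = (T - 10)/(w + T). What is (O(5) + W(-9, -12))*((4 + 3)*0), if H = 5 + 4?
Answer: 0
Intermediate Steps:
H = 9
W(w, T) = (-10 + T)/(T + w)
O(P) = 9 + 18*P² (O(P) = -72 + 9*((P² + P*P) + 9) = -72 + 9*((P² + P²) + 9) = -72 + 9*(2*P² + 9) = -72 + 9*(9 + 2*P²) = -72 + (81 + 18*P²) = 9 + 18*P²)
(O(5) + W(-9, -12))*((4 + 3)*0) = ((9 + 18*5²) + (-10 - 12)/(-12 - 9))*((4 + 3)*0) = ((9 + 18*25) - 22/(-21))*(7*0) = ((9 + 450) - 1/21*(-22))*0 = (459 + 22/21)*0 = (9661/21)*0 = 0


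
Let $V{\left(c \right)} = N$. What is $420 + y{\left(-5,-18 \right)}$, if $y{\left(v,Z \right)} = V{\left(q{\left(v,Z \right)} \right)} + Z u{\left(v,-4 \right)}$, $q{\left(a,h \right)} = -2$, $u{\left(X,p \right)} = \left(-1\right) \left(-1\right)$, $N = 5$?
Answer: $407$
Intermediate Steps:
$u{\left(X,p \right)} = 1$
$V{\left(c \right)} = 5$
$y{\left(v,Z \right)} = 5 + Z$ ($y{\left(v,Z \right)} = 5 + Z 1 = 5 + Z$)
$420 + y{\left(-5,-18 \right)} = 420 + \left(5 - 18\right) = 420 - 13 = 407$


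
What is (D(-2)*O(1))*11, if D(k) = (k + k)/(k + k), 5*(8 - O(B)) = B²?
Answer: 429/5 ≈ 85.800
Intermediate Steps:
O(B) = 8 - B²/5
D(k) = 1 (D(k) = (2*k)/((2*k)) = (2*k)*(1/(2*k)) = 1)
(D(-2)*O(1))*11 = (1*(8 - ⅕*1²))*11 = (1*(8 - ⅕*1))*11 = (1*(8 - ⅕))*11 = (1*(39/5))*11 = (39/5)*11 = 429/5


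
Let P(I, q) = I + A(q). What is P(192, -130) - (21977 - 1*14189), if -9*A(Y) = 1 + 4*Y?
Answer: -22615/3 ≈ -7538.3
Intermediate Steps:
A(Y) = -⅑ - 4*Y/9 (A(Y) = -(1 + 4*Y)/9 = -⅑ - 4*Y/9)
P(I, q) = -⅑ + I - 4*q/9 (P(I, q) = I + (-⅑ - 4*q/9) = -⅑ + I - 4*q/9)
P(192, -130) - (21977 - 1*14189) = (-⅑ + 192 - 4/9*(-130)) - (21977 - 1*14189) = (-⅑ + 192 + 520/9) - (21977 - 14189) = 749/3 - 1*7788 = 749/3 - 7788 = -22615/3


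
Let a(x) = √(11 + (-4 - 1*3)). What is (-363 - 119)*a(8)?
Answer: -964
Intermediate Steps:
a(x) = 2 (a(x) = √(11 + (-4 - 3)) = √(11 - 7) = √4 = 2)
(-363 - 119)*a(8) = (-363 - 119)*2 = -482*2 = -964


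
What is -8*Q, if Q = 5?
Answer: -40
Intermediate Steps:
-8*Q = -8*5 = -40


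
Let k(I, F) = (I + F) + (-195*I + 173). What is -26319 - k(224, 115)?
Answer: 16849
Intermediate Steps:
k(I, F) = 173 + F - 194*I (k(I, F) = (F + I) + (173 - 195*I) = 173 + F - 194*I)
-26319 - k(224, 115) = -26319 - (173 + 115 - 194*224) = -26319 - (173 + 115 - 43456) = -26319 - 1*(-43168) = -26319 + 43168 = 16849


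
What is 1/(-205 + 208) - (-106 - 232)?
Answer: 1015/3 ≈ 338.33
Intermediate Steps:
1/(-205 + 208) - (-106 - 232) = 1/3 - 1*(-338) = ⅓ + 338 = 1015/3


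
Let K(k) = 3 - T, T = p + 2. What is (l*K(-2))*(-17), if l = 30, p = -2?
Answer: -1530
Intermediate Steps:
T = 0 (T = -2 + 2 = 0)
K(k) = 3 (K(k) = 3 - 1*0 = 3 + 0 = 3)
(l*K(-2))*(-17) = (30*3)*(-17) = 90*(-17) = -1530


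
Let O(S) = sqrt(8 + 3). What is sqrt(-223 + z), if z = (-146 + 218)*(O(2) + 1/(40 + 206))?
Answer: sqrt(-374371 + 121032*sqrt(11))/41 ≈ 4.0112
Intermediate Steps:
O(S) = sqrt(11)
z = 12/41 + 72*sqrt(11) (z = (-146 + 218)*(sqrt(11) + 1/(40 + 206)) = 72*(sqrt(11) + 1/246) = 72*(1/246 + sqrt(11)) = 12/41 + 72*sqrt(11) ≈ 239.09)
sqrt(-223 + z) = sqrt(-223 + (12/41 + 72*sqrt(11))) = sqrt(-9131/41 + 72*sqrt(11))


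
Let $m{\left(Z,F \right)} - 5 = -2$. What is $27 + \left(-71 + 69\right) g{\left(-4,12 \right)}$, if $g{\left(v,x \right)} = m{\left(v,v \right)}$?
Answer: $21$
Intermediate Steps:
$m{\left(Z,F \right)} = 3$ ($m{\left(Z,F \right)} = 5 - 2 = 3$)
$g{\left(v,x \right)} = 3$
$27 + \left(-71 + 69\right) g{\left(-4,12 \right)} = 27 + \left(-71 + 69\right) 3 = 27 - 6 = 21$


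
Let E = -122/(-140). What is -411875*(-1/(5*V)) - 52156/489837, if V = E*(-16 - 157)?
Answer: -2825073003518/5169249861 ≈ -546.51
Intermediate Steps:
E = 61/70 (E = -122*(-1)/140 = -1*(-61/70) = 61/70 ≈ 0.87143)
V = -10553/70 (V = 61*(-16 - 157)/70 = (61/70)*(-173) = -10553/70 ≈ -150.76)
-411875*(-1/(5*V)) - 52156/489837 = -411875/((-5*(-10553/70))) - 52156/489837 = -411875/10553/14 - 52156*1/489837 = -411875*14/10553 - 52156/489837 = -5766250/10553 - 52156/489837 = -2825073003518/5169249861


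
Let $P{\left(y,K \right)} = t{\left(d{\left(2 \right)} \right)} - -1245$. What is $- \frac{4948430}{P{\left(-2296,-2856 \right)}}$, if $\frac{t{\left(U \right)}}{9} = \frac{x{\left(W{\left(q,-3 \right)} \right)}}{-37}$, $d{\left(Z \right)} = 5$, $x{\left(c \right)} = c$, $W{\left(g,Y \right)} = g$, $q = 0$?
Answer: $- \frac{989686}{249} \approx -3974.6$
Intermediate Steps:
$t{\left(U \right)} = 0$ ($t{\left(U \right)} = 9 \frac{0}{-37} = 9 \cdot 0 \left(- \frac{1}{37}\right) = 9 \cdot 0 = 0$)
$P{\left(y,K \right)} = 1245$ ($P{\left(y,K \right)} = 0 - -1245 = 0 + 1245 = 1245$)
$- \frac{4948430}{P{\left(-2296,-2856 \right)}} = - \frac{4948430}{1245} = \left(-4948430\right) \frac{1}{1245} = - \frac{989686}{249}$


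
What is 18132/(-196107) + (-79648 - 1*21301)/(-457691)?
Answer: 3832650777/29918802979 ≈ 0.12810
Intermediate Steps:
18132/(-196107) + (-79648 - 1*21301)/(-457691) = 18132*(-1/196107) + (-79648 - 21301)*(-1/457691) = -6044/65369 - 100949*(-1/457691) = -6044/65369 + 100949/457691 = 3832650777/29918802979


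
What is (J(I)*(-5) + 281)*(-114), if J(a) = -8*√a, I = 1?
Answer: -36594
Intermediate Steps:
(J(I)*(-5) + 281)*(-114) = (-8*√1*(-5) + 281)*(-114) = (-8*1*(-5) + 281)*(-114) = (-8*(-5) + 281)*(-114) = (40 + 281)*(-114) = 321*(-114) = -36594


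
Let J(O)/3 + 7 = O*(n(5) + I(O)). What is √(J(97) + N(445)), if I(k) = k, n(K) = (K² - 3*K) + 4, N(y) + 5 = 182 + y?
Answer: √32902 ≈ 181.39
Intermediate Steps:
N(y) = 177 + y (N(y) = -5 + (182 + y) = 177 + y)
n(K) = 4 + K² - 3*K
J(O) = -21 + 3*O*(14 + O) (J(O) = -21 + 3*(O*((4 + 5² - 3*5) + O)) = -21 + 3*(O*((4 + 25 - 15) + O)) = -21 + 3*(O*(14 + O)) = -21 + 3*O*(14 + O))
√(J(97) + N(445)) = √((-21 + 3*97² + 42*97) + (177 + 445)) = √((-21 + 3*9409 + 4074) + 622) = √((-21 + 28227 + 4074) + 622) = √(32280 + 622) = √32902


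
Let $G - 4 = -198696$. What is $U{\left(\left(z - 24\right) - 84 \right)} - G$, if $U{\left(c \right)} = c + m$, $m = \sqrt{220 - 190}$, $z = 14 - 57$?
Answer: $198541 + \sqrt{30} \approx 1.9855 \cdot 10^{5}$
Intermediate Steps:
$z = -43$ ($z = 14 - 57 = -43$)
$G = -198692$ ($G = 4 - 198696 = -198692$)
$m = \sqrt{30} \approx 5.4772$
$U{\left(c \right)} = c + \sqrt{30}$
$U{\left(\left(z - 24\right) - 84 \right)} - G = \left(\left(\left(-43 - 24\right) - 84\right) + \sqrt{30}\right) - -198692 = \left(\left(-67 - 84\right) + \sqrt{30}\right) + 198692 = \left(-151 + \sqrt{30}\right) + 198692 = 198541 + \sqrt{30}$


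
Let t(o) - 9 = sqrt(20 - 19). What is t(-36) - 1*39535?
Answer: -39525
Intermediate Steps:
t(o) = 10 (t(o) = 9 + sqrt(20 - 19) = 9 + sqrt(1) = 9 + 1 = 10)
t(-36) - 1*39535 = 10 - 1*39535 = 10 - 39535 = -39525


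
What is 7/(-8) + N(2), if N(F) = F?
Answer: 9/8 ≈ 1.1250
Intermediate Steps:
7/(-8) + N(2) = 7/(-8) + 2 = 7*(-⅛) + 2 = -7/8 + 2 = 9/8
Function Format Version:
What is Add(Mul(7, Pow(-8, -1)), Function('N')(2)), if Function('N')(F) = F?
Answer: Rational(9, 8) ≈ 1.1250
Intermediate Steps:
Add(Mul(7, Pow(-8, -1)), Function('N')(2)) = Add(Mul(7, Pow(-8, -1)), 2) = Add(Mul(7, Rational(-1, 8)), 2) = Add(Rational(-7, 8), 2) = Rational(9, 8)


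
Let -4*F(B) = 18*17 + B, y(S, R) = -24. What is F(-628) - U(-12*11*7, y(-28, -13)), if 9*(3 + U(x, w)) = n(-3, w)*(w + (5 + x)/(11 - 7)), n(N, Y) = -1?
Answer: 1991/36 ≈ 55.306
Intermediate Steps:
F(B) = -153/2 - B/4 (F(B) = -(18*17 + B)/4 = -(306 + B)/4 = -153/2 - B/4)
U(x, w) = -113/36 - w/9 - x/36 (U(x, w) = -3 + (-(w + (5 + x)/(11 - 7)))/9 = -3 + (-(w + (5 + x)/4))/9 = -3 + (-(w + (5 + x)*(¼)))/9 = -3 + (-(w + (5/4 + x/4)))/9 = -3 + (-(5/4 + w + x/4))/9 = -3 + (-5/4 - w - x/4)/9 = -3 + (-5/36 - w/9 - x/36) = -113/36 - w/9 - x/36)
F(-628) - U(-12*11*7, y(-28, -13)) = (-153/2 - ¼*(-628)) - (-113/36 - ⅑*(-24) - (-12*11)*7/36) = (-153/2 + 157) - (-113/36 + 8/3 - (-11)*7/3) = 161/2 - (-113/36 + 8/3 - 1/36*(-924)) = 161/2 - (-113/36 + 8/3 + 77/3) = 161/2 - 1*907/36 = 161/2 - 907/36 = 1991/36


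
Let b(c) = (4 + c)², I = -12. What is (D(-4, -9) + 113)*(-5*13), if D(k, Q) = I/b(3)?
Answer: -359125/49 ≈ -7329.1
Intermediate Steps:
D(k, Q) = -12/49 (D(k, Q) = -12/(4 + 3)² = -12/(7²) = -12/49)
(D(-4, -9) + 113)*(-5*13) = (-12/49 + 113)*(-5*13) = (5525/49)*(-65) = -359125/49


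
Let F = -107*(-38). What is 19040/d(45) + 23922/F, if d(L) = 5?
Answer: 7753625/2033 ≈ 3813.9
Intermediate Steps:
F = 4066
19040/d(45) + 23922/F = 19040/5 + 23922/4066 = 19040*(⅕) + 23922*(1/4066) = 3808 + 11961/2033 = 7753625/2033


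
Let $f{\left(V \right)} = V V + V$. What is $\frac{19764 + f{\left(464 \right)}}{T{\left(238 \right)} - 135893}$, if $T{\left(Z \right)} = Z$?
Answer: $- \frac{235524}{135655} \approx -1.7362$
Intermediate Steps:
$f{\left(V \right)} = V + V^{2}$ ($f{\left(V \right)} = V^{2} + V = V + V^{2}$)
$\frac{19764 + f{\left(464 \right)}}{T{\left(238 \right)} - 135893} = \frac{19764 + 464 \left(1 + 464\right)}{238 - 135893} = \frac{19764 + 464 \cdot 465}{-135655} = \left(19764 + 215760\right) \left(- \frac{1}{135655}\right) = 235524 \left(- \frac{1}{135655}\right) = - \frac{235524}{135655}$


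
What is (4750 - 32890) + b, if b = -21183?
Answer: -49323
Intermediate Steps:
(4750 - 32890) + b = (4750 - 32890) - 21183 = -28140 - 21183 = -49323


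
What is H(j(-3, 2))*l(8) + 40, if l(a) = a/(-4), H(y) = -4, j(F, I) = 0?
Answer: 48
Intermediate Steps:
l(a) = -a/4 (l(a) = a*(-¼) = -a/4)
H(j(-3, 2))*l(8) + 40 = -(-1)*8 + 40 = -4*(-2) + 40 = 8 + 40 = 48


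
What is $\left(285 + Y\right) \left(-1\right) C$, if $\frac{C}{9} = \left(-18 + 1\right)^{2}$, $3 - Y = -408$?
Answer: $-1810296$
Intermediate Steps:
$Y = 411$ ($Y = 3 - -408 = 3 + 408 = 411$)
$C = 2601$ ($C = 9 \left(-18 + 1\right)^{2} = 9 \left(-17\right)^{2} = 9 \cdot 289 = 2601$)
$\left(285 + Y\right) \left(-1\right) C = \left(285 + 411\right) \left(-1\right) 2601 = 696 \left(-1\right) 2601 = \left(-696\right) 2601 = -1810296$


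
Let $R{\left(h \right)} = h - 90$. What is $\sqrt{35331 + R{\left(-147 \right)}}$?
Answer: $\sqrt{35094} \approx 187.33$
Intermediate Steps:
$R{\left(h \right)} = -90 + h$ ($R{\left(h \right)} = h - 90 = -90 + h$)
$\sqrt{35331 + R{\left(-147 \right)}} = \sqrt{35331 - 237} = \sqrt{35094}$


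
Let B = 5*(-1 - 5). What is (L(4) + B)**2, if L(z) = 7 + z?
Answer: 361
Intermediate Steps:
B = -30 (B = 5*(-6) = -30)
(L(4) + B)**2 = ((7 + 4) - 30)**2 = (11 - 30)**2 = (-19)**2 = 361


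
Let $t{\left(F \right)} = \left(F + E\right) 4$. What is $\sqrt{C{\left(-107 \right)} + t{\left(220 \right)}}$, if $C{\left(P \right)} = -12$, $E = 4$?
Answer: $2 \sqrt{221} \approx 29.732$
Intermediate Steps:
$t{\left(F \right)} = 16 + 4 F$ ($t{\left(F \right)} = \left(F + 4\right) 4 = \left(4 + F\right) 4 = 16 + 4 F$)
$\sqrt{C{\left(-107 \right)} + t{\left(220 \right)}} = \sqrt{-12 + \left(16 + 4 \cdot 220\right)} = \sqrt{-12 + \left(16 + 880\right)} = \sqrt{-12 + 896} = \sqrt{884} = 2 \sqrt{221}$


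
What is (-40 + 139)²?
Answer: 9801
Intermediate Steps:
(-40 + 139)² = 99² = 9801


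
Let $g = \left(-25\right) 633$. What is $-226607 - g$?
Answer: $-210782$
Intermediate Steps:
$g = -15825$
$-226607 - g = -226607 - -15825 = -226607 + 15825 = -210782$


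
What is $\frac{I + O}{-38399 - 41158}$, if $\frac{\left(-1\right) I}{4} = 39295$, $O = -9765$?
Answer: $\frac{166945}{79557} \approx 2.0984$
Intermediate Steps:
$I = -157180$ ($I = \left(-4\right) 39295 = -157180$)
$\frac{I + O}{-38399 - 41158} = \frac{-157180 - 9765}{-38399 - 41158} = - \frac{166945}{-79557} = \left(-166945\right) \left(- \frac{1}{79557}\right) = \frac{166945}{79557}$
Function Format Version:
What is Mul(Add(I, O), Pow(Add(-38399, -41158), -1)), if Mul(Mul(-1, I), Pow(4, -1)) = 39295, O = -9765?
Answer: Rational(166945, 79557) ≈ 2.0984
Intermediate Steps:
I = -157180 (I = Mul(-4, 39295) = -157180)
Mul(Add(I, O), Pow(Add(-38399, -41158), -1)) = Mul(Add(-157180, -9765), Pow(Add(-38399, -41158), -1)) = Mul(-166945, Pow(-79557, -1)) = Mul(-166945, Rational(-1, 79557)) = Rational(166945, 79557)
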